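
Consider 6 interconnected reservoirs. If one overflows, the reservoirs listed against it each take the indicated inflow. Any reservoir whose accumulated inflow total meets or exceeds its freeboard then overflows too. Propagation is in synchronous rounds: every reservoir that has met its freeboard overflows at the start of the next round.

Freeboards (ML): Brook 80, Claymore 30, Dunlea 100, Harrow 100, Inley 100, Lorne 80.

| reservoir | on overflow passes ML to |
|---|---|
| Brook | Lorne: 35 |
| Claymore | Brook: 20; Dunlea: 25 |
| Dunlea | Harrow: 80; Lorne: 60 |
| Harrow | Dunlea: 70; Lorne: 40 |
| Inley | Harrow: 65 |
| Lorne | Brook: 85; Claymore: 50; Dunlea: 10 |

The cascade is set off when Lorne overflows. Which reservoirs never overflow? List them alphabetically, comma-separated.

Round 1 — Lorne overflows (initial).
  Brook: +85 → 85 ≥ 80
  Claymore: +50 → 50 ≥ 30
  Dunlea: +10 → 10 < 100
Round 2 — Brook, Claymore overflow.
  Dunlea: +25 → 35 < 100
No further overflows.

Dunlea, Harrow, Inley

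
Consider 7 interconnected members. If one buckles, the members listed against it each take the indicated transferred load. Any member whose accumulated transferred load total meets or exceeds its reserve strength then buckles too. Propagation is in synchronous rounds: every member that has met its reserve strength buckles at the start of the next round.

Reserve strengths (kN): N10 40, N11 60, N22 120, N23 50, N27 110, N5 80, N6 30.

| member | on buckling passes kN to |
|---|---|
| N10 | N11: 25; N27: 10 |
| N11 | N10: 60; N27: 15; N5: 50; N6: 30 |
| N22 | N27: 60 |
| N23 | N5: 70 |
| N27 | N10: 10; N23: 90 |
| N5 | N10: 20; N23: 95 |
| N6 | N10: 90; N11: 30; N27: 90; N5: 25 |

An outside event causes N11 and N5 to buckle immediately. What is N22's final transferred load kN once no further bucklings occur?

Round 1 — N11, N5 buckle (initial).
  N10: +60+20 → 80 ≥ 40
  N23: +95 → 95 ≥ 50
  N27: +15 → 15 < 110
  N6: +30 → 30 ≥ 30
Round 2 — N10, N23, N6 buckle.
  N27: +10+90 → 115 ≥ 110
Round 3 — N27 buckles.
No further bucklings.

0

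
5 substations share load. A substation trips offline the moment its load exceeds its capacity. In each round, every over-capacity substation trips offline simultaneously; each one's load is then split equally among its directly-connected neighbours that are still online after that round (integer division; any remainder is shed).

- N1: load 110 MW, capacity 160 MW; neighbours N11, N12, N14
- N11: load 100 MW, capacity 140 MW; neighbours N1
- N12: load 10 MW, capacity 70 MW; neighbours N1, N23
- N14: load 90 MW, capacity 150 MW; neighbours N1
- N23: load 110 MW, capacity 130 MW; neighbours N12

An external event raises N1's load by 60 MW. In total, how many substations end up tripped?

2

Round 1 — N1 at 170 > 160. N1 trips offline.
  N1 sheds 170 MW to N11, N12, N14: 56 each (2 lost).
    N11: 100+56 = 156 > 140
    N12: 10+56 = 66 ≤ 70
    N14: 90+56 = 146 ≤ 150
Round 2 — N11 trips offline.
  N11 sheds 156 MW: no online neighbours, lost.
No further trips.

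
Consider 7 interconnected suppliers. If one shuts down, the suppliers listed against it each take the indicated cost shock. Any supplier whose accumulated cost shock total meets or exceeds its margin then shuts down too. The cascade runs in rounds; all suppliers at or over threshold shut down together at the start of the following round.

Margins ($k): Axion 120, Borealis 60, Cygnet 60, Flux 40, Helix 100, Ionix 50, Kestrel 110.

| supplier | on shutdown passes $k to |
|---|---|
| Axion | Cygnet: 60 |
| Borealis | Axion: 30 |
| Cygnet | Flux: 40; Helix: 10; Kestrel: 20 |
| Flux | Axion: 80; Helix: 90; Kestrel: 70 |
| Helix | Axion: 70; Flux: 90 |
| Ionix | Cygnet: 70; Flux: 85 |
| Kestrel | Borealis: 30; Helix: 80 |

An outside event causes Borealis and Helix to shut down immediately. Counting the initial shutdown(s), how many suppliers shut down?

5

Round 1 — Borealis, Helix shut down (initial).
  Axion: +30+70 → 100 < 120
  Flux: +90 → 90 ≥ 40
Round 2 — Flux shuts down.
  Axion: +80 → 180 ≥ 120
  Kestrel: +70 → 70 < 110
Round 3 — Axion shuts down.
  Cygnet: +60 → 60 ≥ 60
Round 4 — Cygnet shuts down.
  Kestrel: +20 → 90 < 110
No further shutdowns.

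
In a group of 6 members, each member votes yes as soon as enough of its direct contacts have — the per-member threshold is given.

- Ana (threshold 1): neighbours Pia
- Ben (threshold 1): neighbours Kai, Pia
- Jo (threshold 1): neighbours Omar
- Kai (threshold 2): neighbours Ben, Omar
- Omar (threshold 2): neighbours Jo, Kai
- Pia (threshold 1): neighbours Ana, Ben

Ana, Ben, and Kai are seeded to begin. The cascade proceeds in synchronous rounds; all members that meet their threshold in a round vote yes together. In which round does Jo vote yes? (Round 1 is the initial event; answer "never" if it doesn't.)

never

Round 1 — Ana, Ben, Kai vote yes (initial).
Round 2 — checking thresholds:
  Omar: 1 of 2 neighbours < 2, not yet.
  Pia: 2 of 2 neighbours ≥ 1, votes yes.
Round 3 — no new yes votes; cascade stops.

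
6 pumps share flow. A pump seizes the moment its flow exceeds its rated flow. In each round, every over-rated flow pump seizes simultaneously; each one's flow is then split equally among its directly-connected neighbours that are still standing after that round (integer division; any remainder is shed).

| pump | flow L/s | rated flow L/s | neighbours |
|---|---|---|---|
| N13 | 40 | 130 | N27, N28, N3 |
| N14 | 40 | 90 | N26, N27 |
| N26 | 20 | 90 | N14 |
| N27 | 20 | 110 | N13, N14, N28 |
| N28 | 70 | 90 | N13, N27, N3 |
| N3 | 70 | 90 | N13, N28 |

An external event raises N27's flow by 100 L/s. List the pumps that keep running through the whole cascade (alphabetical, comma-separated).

N14, N26

Round 1 — N27 at 120 > 110. N27 seizes.
  N27 sheds 120 L/s to N13, N14, N28: 40 each.
    N13: 40+40 = 80 ≤ 130
    N14: 40+40 = 80 ≤ 90
    N28: 70+40 = 110 > 90
Round 2 — N28 seizes.
  N28 sheds 110 L/s to N13, N3: 55 each.
    N13: 80+55 = 135 > 130
    N3: 70+55 = 125 > 90
Round 3 — N13, N3 seize.
  N13 sheds 135 L/s: no online neighbours, lost.
  N3 sheds 125 L/s: no online neighbours, lost.
No further seizures.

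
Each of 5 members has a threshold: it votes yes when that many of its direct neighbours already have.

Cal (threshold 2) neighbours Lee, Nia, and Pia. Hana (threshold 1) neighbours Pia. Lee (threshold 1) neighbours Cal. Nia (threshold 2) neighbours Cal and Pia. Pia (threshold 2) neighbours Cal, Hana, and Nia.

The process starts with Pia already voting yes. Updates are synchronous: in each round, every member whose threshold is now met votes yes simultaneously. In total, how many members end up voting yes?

Round 1 — Pia votes yes (initial).
Round 2 — checking thresholds:
  Cal: 1 of 3 neighbours < 2, below threshold.
  Hana: 1 of 1 neighbours ≥ 1, votes yes.
  Nia: 1 of 2 neighbours < 2, below threshold.
Round 3 — no new yes votes; cascade stops.

2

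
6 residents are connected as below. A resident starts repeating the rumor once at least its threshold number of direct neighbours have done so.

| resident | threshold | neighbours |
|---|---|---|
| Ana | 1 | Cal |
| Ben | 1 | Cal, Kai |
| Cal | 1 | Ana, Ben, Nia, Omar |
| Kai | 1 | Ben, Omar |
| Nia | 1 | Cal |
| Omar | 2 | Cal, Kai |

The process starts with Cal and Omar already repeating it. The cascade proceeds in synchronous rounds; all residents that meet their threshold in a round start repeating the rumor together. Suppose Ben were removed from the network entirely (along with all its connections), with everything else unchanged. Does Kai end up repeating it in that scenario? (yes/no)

With Ben removed:
Round 1 — Cal, Omar start repeating the rumor (initial).
Round 2 — checking thresholds:
  Ana: 1 of 1 neighbours ≥ 1, starts repeating the rumor.
  Kai: 1 of 1 neighbours ≥ 1, starts repeating the rumor.
  Nia: 1 of 1 neighbours ≥ 1, starts repeating the rumor.
Round 3 — no new spreads; cascade stops.

yes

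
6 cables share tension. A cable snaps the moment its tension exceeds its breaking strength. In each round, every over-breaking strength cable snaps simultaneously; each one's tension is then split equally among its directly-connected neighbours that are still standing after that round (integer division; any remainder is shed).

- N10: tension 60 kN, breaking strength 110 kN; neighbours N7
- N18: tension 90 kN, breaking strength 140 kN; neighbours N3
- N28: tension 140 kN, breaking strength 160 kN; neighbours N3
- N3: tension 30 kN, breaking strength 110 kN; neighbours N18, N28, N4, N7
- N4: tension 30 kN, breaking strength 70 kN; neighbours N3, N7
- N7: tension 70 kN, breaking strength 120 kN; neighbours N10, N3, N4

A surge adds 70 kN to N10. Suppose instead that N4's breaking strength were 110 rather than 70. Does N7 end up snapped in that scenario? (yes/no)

yes

With N4's breaking strength at 110:
Round 1 — N10 at 130 > 110. N10 snaps.
  N10 sheds 130 kN to N7: 130 each.
    N7: 70+130 = 200 > 120
Round 2 — N7 snaps.
  N7 sheds 200 kN to N3, N4: 100 each.
    N3: 30+100 = 130 > 110
    N4: 30+100 = 130 > 110
Round 3 — N3, N4 snap.
  N3 sheds 130 kN to N18, N28: 65 each.
    N18: 90+65 = 155 > 140
    N28: 140+65 = 205 > 160
  N4 sheds 130 kN: no online neighbours, lost.
Round 4 — N18, N28 snap.
  N18 sheds 155 kN: no online neighbours, lost.
  N28 sheds 205 kN: no online neighbours, lost.
No further breaks.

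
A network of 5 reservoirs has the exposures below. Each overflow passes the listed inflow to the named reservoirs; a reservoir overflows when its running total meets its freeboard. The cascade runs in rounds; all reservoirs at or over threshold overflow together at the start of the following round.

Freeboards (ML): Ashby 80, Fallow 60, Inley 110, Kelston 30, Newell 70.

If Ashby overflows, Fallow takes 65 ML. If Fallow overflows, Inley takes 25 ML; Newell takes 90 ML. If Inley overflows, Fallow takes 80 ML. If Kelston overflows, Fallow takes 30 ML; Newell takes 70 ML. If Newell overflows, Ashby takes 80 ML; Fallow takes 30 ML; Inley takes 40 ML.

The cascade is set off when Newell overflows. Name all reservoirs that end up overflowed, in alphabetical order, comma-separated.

Round 1 — Newell overflows (initial).
  Ashby: +80 → 80 ≥ 80
  Fallow: +30 → 30 < 60
  Inley: +40 → 40 < 110
Round 2 — Ashby overflows.
  Fallow: +65 → 95 ≥ 60
Round 3 — Fallow overflows.
  Inley: +25 → 65 < 110
No further overflows.

Ashby, Fallow, Newell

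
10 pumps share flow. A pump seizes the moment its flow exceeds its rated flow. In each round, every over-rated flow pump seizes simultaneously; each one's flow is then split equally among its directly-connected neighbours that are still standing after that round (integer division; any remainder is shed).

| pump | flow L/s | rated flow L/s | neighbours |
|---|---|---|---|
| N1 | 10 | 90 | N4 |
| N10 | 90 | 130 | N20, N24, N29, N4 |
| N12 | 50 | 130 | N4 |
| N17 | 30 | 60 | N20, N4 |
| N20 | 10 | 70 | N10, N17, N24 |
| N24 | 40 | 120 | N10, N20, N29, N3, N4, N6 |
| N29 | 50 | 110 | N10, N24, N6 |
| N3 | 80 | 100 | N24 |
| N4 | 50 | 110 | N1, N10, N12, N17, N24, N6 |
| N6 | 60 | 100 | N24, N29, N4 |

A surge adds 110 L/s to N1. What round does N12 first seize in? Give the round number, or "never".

never

Round 1 — N1 at 120 > 90. N1 seizes.
  N1 sheds 120 L/s to N4: 120 each.
    N4: 50+120 = 170 > 110
Round 2 — N4 seizes.
  N4 sheds 170 L/s to N10, N12, N17, N24, N6: 34 each.
    N10: 90+34 = 124 ≤ 130
    N12: 50+34 = 84 ≤ 130
    N17: 30+34 = 64 > 60
    N24: 40+34 = 74 ≤ 120
    N6: 60+34 = 94 ≤ 100
Round 3 — N17 seizes.
  N17 sheds 64 L/s to N20: 64 each.
    N20: 10+64 = 74 > 70
Round 4 — N20 seizes.
  N20 sheds 74 L/s to N10, N24: 37 each.
    N10: 124+37 = 161 > 130
    N24: 74+37 = 111 ≤ 120
Round 5 — N10 seizes.
  N10 sheds 161 L/s to N24, N29: 80 each (1 lost).
    N24: 111+80 = 191 > 120
    N29: 50+80 = 130 > 110
Round 6 — N24, N29 seize.
  N24 sheds 191 L/s to N3, N6: 95 each (1 lost).
    N3: 80+95 = 175 > 100
    N6: 94+95 = 189 > 100
  N29 sheds 130 L/s to N6: 130 each.
    N6: 189+130 = 319 > 100
Round 7 — N3, N6 seize.
  N3 sheds 175 L/s: no online neighbours, lost.
  N6 sheds 319 L/s: no online neighbours, lost.
No further seizures.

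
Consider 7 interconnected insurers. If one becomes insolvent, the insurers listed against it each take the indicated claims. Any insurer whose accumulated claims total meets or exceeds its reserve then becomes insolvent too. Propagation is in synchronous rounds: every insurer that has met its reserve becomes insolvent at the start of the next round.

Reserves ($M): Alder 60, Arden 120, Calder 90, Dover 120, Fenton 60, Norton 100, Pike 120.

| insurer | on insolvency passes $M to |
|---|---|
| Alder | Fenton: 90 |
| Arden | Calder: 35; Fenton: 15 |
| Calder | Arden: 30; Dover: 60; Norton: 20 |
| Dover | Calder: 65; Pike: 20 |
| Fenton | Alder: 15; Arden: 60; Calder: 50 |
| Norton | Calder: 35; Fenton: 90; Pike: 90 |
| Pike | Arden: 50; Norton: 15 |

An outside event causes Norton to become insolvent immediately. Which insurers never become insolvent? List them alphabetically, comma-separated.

Round 1 — Norton becomes insolvent (initial).
  Calder: +35 → 35 < 90
  Fenton: +90 → 90 ≥ 60
  Pike: +90 → 90 < 120
Round 2 — Fenton becomes insolvent.
  Alder: +15 → 15 < 60
  Arden: +60 → 60 < 120
  Calder: +50 → 85 < 90
No further insolvencies.

Alder, Arden, Calder, Dover, Pike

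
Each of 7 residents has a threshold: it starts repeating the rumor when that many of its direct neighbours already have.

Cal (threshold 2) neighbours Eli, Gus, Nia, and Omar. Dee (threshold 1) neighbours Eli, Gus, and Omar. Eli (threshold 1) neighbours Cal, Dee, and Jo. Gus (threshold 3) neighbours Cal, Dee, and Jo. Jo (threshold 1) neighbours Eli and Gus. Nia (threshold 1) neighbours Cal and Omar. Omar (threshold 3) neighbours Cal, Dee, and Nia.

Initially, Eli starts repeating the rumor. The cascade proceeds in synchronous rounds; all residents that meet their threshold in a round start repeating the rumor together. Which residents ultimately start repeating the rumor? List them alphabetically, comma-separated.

Round 1 — Eli starts repeating the rumor (initial).
Round 2 — checking thresholds:
  Cal: 1 of 4 neighbours < 2, not yet.
  Dee: 1 of 3 neighbours ≥ 1, starts repeating the rumor.
  Jo: 1 of 2 neighbours ≥ 1, starts repeating the rumor.
Round 3 — no new spreads; cascade stops.

Dee, Eli, Jo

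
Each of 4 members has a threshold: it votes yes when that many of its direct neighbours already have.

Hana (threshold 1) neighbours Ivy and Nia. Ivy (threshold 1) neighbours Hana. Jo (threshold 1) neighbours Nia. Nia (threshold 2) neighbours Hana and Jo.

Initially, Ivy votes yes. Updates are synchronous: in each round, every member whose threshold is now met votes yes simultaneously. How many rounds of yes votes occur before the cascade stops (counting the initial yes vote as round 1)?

Round 1 — Ivy votes yes (initial).
Round 2 — checking thresholds:
  Hana: 1 of 2 neighbours ≥ 1, votes yes.
Round 3 — no new yes votes; cascade stops.

2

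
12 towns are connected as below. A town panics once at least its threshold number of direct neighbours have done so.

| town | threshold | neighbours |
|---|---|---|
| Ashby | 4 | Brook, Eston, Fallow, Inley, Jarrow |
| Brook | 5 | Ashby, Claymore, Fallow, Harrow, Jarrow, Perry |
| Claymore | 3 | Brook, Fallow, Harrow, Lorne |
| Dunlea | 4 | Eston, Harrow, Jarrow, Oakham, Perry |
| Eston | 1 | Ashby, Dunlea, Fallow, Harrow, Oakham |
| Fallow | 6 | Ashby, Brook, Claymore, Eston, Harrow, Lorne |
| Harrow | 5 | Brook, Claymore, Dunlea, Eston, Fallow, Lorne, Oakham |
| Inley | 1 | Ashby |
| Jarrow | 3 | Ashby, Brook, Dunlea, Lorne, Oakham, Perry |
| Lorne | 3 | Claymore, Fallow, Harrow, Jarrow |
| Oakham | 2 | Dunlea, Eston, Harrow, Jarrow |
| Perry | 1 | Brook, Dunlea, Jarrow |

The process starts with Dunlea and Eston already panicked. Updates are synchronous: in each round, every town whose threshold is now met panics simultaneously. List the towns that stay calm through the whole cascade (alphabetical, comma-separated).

Ashby, Brook, Claymore, Fallow, Harrow, Inley, Lorne

Round 1 — Dunlea, Eston panic (initial).
Round 2 — checking thresholds:
  Ashby: 1 of 5 neighbours < 4, holds.
  Fallow: 1 of 6 neighbours < 6, holds.
  Harrow: 2 of 7 neighbours < 5, holds.
  Jarrow: 1 of 6 neighbours < 3, holds.
  Oakham: 2 of 4 neighbours ≥ 2, panics.
  Perry: 1 of 3 neighbours ≥ 1, panics.
Round 3 — checking thresholds:
  Ashby: 1 of 5 neighbours < 4, holds.
  Brook: 1 of 6 neighbours < 5, holds.
  Fallow: 1 of 6 neighbours < 6, holds.
  Harrow: 3 of 7 neighbours < 5, holds.
  Jarrow: 3 of 6 neighbours ≥ 3, panics.
Round 4 — no new panics; cascade stops.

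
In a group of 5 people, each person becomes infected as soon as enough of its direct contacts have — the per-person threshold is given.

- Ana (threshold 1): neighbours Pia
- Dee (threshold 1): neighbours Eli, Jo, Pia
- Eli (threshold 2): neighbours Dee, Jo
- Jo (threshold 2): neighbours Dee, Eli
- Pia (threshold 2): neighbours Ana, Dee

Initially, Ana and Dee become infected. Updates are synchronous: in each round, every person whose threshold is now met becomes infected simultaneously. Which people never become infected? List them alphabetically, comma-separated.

Round 1 — Ana, Dee become infected (initial).
Round 2 — checking thresholds:
  Eli: 1 of 2 neighbours < 2, not yet.
  Jo: 1 of 2 neighbours < 2, not yet.
  Pia: 2 of 2 neighbours ≥ 2, becomes infected.
Round 3 — no new infections; cascade stops.

Eli, Jo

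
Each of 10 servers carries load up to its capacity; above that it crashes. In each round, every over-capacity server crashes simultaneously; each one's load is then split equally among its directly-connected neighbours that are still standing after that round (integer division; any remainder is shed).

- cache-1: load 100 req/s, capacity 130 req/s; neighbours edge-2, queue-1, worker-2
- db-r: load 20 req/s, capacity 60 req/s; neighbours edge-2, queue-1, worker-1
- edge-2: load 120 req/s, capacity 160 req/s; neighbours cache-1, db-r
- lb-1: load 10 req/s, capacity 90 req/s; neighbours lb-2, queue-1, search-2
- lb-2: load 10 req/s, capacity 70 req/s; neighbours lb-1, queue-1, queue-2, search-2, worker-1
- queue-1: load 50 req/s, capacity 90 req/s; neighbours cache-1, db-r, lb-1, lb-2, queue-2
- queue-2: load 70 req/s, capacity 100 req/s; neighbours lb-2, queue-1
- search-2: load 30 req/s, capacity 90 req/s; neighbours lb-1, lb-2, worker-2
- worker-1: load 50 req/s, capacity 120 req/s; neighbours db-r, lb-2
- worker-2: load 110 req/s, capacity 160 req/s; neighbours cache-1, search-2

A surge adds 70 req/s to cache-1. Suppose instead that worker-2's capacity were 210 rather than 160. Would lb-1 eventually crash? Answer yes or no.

yes

With worker-2's capacity at 210:
Round 1 — cache-1 at 170 > 130. cache-1 crashes.
  cache-1 sheds 170 req/s to edge-2, queue-1, worker-2: 56 each (2 lost).
    edge-2: 120+56 = 176 > 160
    queue-1: 50+56 = 106 > 90
    worker-2: 110+56 = 166 ≤ 210
Round 2 — edge-2, queue-1 crash.
  edge-2 sheds 176 req/s to db-r: 176 each.
    db-r: 20+176 = 196 > 60
  queue-1 sheds 106 req/s to db-r, lb-1, lb-2, queue-2: 26 each (2 lost).
    db-r: 196+26 = 222 > 60
    lb-1: 10+26 = 36 ≤ 90
    lb-2: 10+26 = 36 ≤ 70
    queue-2: 70+26 = 96 ≤ 100
Round 3 — db-r crashes.
  db-r sheds 222 req/s to worker-1: 222 each.
    worker-1: 50+222 = 272 > 120
Round 4 — worker-1 crashes.
  worker-1 sheds 272 req/s to lb-2: 272 each.
    lb-2: 36+272 = 308 > 70
Round 5 — lb-2 crashes.
  lb-2 sheds 308 req/s to lb-1, queue-2, search-2: 102 each (2 lost).
    lb-1: 36+102 = 138 > 90
    queue-2: 96+102 = 198 > 100
    search-2: 30+102 = 132 > 90
Round 6 — lb-1, queue-2, search-2 crash.
  lb-1 sheds 138 req/s: no online neighbours, lost.
  queue-2 sheds 198 req/s: no online neighbours, lost.
  search-2 sheds 132 req/s to worker-2: 132 each.
    worker-2: 166+132 = 298 > 210
Round 7 — worker-2 crashes.
  worker-2 sheds 298 req/s: no online neighbours, lost.
No further crashes.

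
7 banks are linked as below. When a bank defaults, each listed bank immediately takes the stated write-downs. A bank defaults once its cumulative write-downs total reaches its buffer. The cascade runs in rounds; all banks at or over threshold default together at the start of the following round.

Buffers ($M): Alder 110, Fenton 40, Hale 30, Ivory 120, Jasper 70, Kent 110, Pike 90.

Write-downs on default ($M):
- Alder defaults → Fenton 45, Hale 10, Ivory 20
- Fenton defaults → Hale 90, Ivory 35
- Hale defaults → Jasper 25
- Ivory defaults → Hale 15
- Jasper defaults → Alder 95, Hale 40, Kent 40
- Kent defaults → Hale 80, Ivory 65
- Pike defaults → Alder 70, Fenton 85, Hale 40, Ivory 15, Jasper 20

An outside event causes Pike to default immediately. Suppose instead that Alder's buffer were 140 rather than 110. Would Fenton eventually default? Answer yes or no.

With Alder's buffer at 140:
Round 1 — Pike defaults (initial).
  Alder: +70 → 70 < 140
  Fenton: +85 → 85 ≥ 40
  Hale: +40 → 40 ≥ 30
  Ivory: +15 → 15 < 120
  Jasper: +20 → 20 < 70
Round 2 — Fenton, Hale default.
  Ivory: +35 → 50 < 120
  Jasper: +25 → 45 < 70
No further defaults.

yes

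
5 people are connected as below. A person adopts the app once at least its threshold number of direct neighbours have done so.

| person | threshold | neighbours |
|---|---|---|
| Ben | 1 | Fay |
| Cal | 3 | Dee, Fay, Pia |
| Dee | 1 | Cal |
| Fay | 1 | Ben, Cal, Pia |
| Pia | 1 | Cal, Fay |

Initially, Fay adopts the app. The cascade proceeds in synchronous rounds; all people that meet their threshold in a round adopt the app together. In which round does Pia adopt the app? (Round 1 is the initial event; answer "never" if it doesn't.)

Round 1 — Fay adopts the app (initial).
Round 2 — checking thresholds:
  Ben: 1 of 1 neighbours ≥ 1, adopts the app.
  Cal: 1 of 3 neighbours < 3, not yet.
  Pia: 1 of 2 neighbours ≥ 1, adopts the app.
Round 3 — no new adoptions; cascade stops.

2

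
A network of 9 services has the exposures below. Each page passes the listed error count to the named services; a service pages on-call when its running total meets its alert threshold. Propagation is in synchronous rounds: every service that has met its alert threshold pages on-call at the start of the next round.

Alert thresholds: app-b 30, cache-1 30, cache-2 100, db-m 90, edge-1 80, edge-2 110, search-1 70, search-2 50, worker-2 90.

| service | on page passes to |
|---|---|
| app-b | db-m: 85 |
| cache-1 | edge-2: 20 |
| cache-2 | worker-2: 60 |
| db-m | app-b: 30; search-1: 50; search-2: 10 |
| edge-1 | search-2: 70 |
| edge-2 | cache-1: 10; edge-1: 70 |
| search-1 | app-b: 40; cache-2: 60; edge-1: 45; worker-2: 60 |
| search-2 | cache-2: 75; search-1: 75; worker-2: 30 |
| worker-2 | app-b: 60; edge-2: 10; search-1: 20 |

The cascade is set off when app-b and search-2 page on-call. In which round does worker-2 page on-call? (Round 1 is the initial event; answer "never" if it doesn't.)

Round 1 — app-b, search-2 page on-call (initial).
  cache-2: +75 → 75 < 100
  db-m: +85 → 85 < 90
  search-1: +75 → 75 ≥ 70
  worker-2: +30 → 30 < 90
Round 2 — search-1 pages on-call.
  cache-2: +60 → 135 ≥ 100
  edge-1: +45 → 45 < 80
  worker-2: +60 → 90 ≥ 90
Round 3 — cache-2, worker-2 page on-call.
  edge-2: +10 → 10 < 110
No further pages.

3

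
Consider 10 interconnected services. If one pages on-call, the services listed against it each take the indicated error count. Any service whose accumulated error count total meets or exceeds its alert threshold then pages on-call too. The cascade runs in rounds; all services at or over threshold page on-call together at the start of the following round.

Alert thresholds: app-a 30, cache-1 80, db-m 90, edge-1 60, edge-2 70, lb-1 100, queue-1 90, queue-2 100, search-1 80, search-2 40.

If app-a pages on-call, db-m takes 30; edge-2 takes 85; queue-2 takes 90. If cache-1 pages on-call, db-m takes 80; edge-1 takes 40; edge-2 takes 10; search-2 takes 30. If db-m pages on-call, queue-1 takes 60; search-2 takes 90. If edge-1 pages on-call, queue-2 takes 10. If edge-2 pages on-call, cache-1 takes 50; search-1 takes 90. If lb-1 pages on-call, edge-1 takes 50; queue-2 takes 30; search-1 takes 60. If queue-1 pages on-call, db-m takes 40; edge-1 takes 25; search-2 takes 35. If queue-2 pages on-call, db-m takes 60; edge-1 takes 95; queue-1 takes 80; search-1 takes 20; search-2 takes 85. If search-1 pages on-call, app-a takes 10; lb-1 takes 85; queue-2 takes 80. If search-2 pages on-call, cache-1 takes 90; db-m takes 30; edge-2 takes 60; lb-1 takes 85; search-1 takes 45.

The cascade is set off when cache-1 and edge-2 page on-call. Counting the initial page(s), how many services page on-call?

3

Round 1 — cache-1, edge-2 page on-call (initial).
  db-m: +80 → 80 < 90
  edge-1: +40 → 40 < 60
  search-1: +90 → 90 ≥ 80
  search-2: +30 → 30 < 40
Round 2 — search-1 pages on-call.
  app-a: +10 → 10 < 30
  lb-1: +85 → 85 < 100
  queue-2: +80 → 80 < 100
No further pages.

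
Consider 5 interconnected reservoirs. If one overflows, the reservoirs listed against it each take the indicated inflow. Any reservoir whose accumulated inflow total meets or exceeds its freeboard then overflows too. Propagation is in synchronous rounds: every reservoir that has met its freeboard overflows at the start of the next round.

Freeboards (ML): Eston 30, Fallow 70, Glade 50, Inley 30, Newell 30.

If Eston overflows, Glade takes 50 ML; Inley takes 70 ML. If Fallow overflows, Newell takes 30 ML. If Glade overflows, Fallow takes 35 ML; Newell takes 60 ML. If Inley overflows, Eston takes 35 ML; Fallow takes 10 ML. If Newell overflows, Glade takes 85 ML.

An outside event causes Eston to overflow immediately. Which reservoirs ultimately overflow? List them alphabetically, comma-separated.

Eston, Glade, Inley, Newell

Round 1 — Eston overflows (initial).
  Glade: +50 → 50 ≥ 50
  Inley: +70 → 70 ≥ 30
Round 2 — Glade, Inley overflow.
  Fallow: +35+10 → 45 < 70
  Newell: +60 → 60 ≥ 30
Round 3 — Newell overflows.
No further overflows.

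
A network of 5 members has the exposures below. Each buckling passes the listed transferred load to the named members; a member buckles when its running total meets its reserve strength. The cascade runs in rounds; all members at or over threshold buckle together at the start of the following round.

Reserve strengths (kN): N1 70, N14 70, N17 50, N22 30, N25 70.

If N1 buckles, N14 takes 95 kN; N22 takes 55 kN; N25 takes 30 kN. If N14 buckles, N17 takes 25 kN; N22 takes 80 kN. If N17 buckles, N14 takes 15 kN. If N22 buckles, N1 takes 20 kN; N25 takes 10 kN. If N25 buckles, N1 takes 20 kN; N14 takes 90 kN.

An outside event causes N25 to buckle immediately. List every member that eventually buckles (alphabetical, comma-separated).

Round 1 — N25 buckles (initial).
  N1: +20 → 20 < 70
  N14: +90 → 90 ≥ 70
Round 2 — N14 buckles.
  N17: +25 → 25 < 50
  N22: +80 → 80 ≥ 30
Round 3 — N22 buckles.
  N1: +20 → 40 < 70
No further bucklings.

N14, N22, N25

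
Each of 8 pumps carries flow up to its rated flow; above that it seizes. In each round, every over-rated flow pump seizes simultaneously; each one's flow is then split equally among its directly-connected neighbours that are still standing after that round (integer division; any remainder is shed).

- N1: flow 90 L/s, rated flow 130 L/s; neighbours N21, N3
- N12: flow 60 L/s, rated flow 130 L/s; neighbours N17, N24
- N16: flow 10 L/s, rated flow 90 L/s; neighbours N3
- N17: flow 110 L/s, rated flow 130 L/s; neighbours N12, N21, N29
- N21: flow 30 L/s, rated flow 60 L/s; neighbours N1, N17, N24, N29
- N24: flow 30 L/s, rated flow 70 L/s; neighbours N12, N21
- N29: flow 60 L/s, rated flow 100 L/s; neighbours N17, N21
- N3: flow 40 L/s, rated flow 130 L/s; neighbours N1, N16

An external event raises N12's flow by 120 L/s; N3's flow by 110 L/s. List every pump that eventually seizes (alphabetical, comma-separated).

N1, N12, N17, N21, N24, N29, N3

Round 1 — N12 at 180 > 130; N3 at 150 > 130. N12, N3 seize.
  N12 sheds 180 L/s to N17, N24: 90 each.
    N17: 110+90 = 200 > 130
    N24: 30+90 = 120 > 70
  N3 sheds 150 L/s to N1, N16: 75 each.
    N1: 90+75 = 165 > 130
    N16: 10+75 = 85 ≤ 90
Round 2 — N1, N17, N24 seize.
  N1 sheds 165 L/s to N21: 165 each.
    N21: 30+165 = 195 > 60
  N17 sheds 200 L/s to N21, N29: 100 each.
    N21: 195+100 = 295 > 60
    N29: 60+100 = 160 > 100
  N24 sheds 120 L/s to N21: 120 each.
    N21: 295+120 = 415 > 60
Round 3 — N21, N29 seize.
  N21 sheds 415 L/s: no online neighbours, lost.
  N29 sheds 160 L/s: no online neighbours, lost.
No further seizures.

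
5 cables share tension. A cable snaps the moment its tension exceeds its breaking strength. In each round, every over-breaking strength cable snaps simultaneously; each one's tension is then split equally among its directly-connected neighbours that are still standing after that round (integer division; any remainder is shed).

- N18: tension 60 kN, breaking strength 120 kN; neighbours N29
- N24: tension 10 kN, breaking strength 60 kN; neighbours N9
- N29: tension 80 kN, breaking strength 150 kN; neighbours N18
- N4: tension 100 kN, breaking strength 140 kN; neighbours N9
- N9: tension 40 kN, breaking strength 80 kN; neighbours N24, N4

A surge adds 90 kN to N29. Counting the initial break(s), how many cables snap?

2

Round 1 — N29 at 170 > 150. N29 snaps.
  N29 sheds 170 kN to N18: 170 each.
    N18: 60+170 = 230 > 120
Round 2 — N18 snaps.
  N18 sheds 230 kN: no online neighbours, lost.
No further breaks.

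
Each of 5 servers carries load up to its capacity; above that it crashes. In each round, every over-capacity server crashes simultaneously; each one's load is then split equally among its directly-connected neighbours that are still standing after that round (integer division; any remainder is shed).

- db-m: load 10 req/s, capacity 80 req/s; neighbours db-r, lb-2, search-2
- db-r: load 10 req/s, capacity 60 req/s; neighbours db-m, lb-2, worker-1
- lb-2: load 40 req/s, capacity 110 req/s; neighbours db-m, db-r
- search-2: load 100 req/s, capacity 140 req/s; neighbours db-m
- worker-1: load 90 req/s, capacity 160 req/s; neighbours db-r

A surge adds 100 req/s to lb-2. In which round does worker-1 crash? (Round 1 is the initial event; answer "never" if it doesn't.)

never

Round 1 — lb-2 at 140 > 110. lb-2 crashes.
  lb-2 sheds 140 req/s to db-m, db-r: 70 each.
    db-m: 10+70 = 80 ≤ 80
    db-r: 10+70 = 80 > 60
Round 2 — db-r crashes.
  db-r sheds 80 req/s to db-m, worker-1: 40 each.
    db-m: 80+40 = 120 > 80
    worker-1: 90+40 = 130 ≤ 160
Round 3 — db-m crashes.
  db-m sheds 120 req/s to search-2: 120 each.
    search-2: 100+120 = 220 > 140
Round 4 — search-2 crashes.
  search-2 sheds 220 req/s: no online neighbours, lost.
No further crashes.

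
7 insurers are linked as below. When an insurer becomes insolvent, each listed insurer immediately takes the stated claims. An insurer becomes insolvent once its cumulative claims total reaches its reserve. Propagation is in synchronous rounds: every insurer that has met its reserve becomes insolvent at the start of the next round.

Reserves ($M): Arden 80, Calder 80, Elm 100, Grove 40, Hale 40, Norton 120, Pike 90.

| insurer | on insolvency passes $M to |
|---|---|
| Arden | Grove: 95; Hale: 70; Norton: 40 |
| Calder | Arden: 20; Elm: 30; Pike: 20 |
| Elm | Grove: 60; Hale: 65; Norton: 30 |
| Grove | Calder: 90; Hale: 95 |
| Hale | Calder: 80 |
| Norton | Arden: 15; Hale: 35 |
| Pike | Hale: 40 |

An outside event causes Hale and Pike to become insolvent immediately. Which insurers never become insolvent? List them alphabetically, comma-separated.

Arden, Elm, Grove, Norton

Round 1 — Hale, Pike become insolvent (initial).
  Calder: +80 → 80 ≥ 80
Round 2 — Calder becomes insolvent.
  Arden: +20 → 20 < 80
  Elm: +30 → 30 < 100
No further insolvencies.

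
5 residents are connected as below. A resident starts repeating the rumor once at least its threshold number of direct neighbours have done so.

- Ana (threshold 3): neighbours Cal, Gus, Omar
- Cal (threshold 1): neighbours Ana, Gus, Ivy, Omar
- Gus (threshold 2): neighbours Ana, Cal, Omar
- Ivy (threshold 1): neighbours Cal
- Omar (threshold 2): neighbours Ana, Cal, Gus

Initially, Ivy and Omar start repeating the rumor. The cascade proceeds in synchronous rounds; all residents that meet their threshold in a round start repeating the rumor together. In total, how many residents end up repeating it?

5

Round 1 — Ivy, Omar start repeating the rumor (initial).
Round 2 — checking thresholds:
  Ana: 1 of 3 neighbours < 3, holds.
  Cal: 2 of 4 neighbours ≥ 1, starts repeating the rumor.
  Gus: 1 of 3 neighbours < 2, holds.
Round 3 — checking thresholds:
  Ana: 2 of 3 neighbours < 3, holds.
  Gus: 2 of 3 neighbours ≥ 2, starts repeating the rumor.
Round 4 — checking thresholds:
  Ana: 3 of 3 neighbours ≥ 3, starts repeating the rumor.
Round 5 — no new spreads; cascade stops.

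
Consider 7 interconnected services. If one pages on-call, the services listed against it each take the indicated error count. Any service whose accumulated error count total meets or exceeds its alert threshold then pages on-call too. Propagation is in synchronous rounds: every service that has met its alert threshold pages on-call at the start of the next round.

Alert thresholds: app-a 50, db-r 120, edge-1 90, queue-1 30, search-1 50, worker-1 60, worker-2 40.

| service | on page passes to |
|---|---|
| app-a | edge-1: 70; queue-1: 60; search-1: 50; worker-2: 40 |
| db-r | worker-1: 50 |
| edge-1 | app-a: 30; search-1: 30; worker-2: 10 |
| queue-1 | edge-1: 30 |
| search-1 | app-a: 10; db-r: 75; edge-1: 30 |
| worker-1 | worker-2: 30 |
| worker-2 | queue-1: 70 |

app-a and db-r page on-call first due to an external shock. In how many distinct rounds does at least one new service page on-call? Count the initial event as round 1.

Round 1 — app-a, db-r page on-call (initial).
  edge-1: +70 → 70 < 90
  queue-1: +60 → 60 ≥ 30
  search-1: +50 → 50 ≥ 50
  worker-1: +50 → 50 < 60
  worker-2: +40 → 40 ≥ 40
Round 2 — queue-1, search-1, worker-2 page on-call.
  edge-1: +30+30 → 130 ≥ 90
Round 3 — edge-1 pages on-call.
No further pages.

3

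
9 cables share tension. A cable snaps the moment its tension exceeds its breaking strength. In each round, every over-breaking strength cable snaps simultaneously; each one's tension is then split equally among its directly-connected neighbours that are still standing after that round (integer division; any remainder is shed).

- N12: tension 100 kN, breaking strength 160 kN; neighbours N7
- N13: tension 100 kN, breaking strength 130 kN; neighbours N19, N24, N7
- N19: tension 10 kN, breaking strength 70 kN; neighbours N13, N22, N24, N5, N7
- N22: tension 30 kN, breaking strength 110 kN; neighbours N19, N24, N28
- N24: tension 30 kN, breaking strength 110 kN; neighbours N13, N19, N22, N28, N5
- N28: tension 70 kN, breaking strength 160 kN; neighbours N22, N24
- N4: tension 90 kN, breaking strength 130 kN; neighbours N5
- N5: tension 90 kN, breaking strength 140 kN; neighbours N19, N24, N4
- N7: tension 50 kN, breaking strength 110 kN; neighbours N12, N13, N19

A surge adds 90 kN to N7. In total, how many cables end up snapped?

Round 1 — N7 at 140 > 110. N7 snaps.
  N7 sheds 140 kN to N12, N13, N19: 46 each (2 lost).
    N12: 100+46 = 146 ≤ 160
    N13: 100+46 = 146 > 130
    N19: 10+46 = 56 ≤ 70
Round 2 — N13 snaps.
  N13 sheds 146 kN to N19, N24: 73 each.
    N19: 56+73 = 129 > 70
    N24: 30+73 = 103 ≤ 110
Round 3 — N19 snaps.
  N19 sheds 129 kN to N22, N24, N5: 43 each.
    N22: 30+43 = 73 ≤ 110
    N24: 103+43 = 146 > 110
    N5: 90+43 = 133 ≤ 140
Round 4 — N24 snaps.
  N24 sheds 146 kN to N22, N28, N5: 48 each (2 lost).
    N22: 73+48 = 121 > 110
    N28: 70+48 = 118 ≤ 160
    N5: 133+48 = 181 > 140
Round 5 — N22, N5 snap.
  N22 sheds 121 kN to N28: 121 each.
    N28: 118+121 = 239 > 160
  N5 sheds 181 kN to N4: 181 each.
    N4: 90+181 = 271 > 130
Round 6 — N28, N4 snap.
  N28 sheds 239 kN: no online neighbours, lost.
  N4 sheds 271 kN: no online neighbours, lost.
No further breaks.

8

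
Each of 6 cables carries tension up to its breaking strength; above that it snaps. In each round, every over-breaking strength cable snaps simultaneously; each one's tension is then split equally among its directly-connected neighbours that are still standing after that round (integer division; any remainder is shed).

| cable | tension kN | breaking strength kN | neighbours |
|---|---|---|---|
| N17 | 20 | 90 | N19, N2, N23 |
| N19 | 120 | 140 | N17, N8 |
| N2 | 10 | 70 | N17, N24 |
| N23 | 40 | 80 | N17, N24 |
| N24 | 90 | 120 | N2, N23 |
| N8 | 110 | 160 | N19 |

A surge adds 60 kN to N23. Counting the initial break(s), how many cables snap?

6

Round 1 — N23 at 100 > 80. N23 snaps.
  N23 sheds 100 kN to N17, N24: 50 each.
    N17: 20+50 = 70 ≤ 90
    N24: 90+50 = 140 > 120
Round 2 — N24 snaps.
  N24 sheds 140 kN to N2: 140 each.
    N2: 10+140 = 150 > 70
Round 3 — N2 snaps.
  N2 sheds 150 kN to N17: 150 each.
    N17: 70+150 = 220 > 90
Round 4 — N17 snaps.
  N17 sheds 220 kN to N19: 220 each.
    N19: 120+220 = 340 > 140
Round 5 — N19 snaps.
  N19 sheds 340 kN to N8: 340 each.
    N8: 110+340 = 450 > 160
Round 6 — N8 snaps.
  N8 sheds 450 kN: no online neighbours, lost.
No further breaks.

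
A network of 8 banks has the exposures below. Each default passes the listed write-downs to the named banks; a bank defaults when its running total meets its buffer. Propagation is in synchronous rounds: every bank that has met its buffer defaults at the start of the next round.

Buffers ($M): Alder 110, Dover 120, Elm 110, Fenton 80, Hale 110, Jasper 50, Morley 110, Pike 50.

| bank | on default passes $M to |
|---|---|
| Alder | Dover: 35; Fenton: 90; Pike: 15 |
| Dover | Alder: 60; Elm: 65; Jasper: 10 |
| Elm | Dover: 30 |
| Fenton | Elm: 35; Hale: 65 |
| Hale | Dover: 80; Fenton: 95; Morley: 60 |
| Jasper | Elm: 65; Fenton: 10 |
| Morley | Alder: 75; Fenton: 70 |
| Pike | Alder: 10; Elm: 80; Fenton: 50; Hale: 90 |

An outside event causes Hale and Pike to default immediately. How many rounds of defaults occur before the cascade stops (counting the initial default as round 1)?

3

Round 1 — Hale, Pike default (initial).
  Alder: +10 → 10 < 110
  Dover: +80 → 80 < 120
  Elm: +80 → 80 < 110
  Fenton: +95+50 → 145 ≥ 80
  Morley: +60 → 60 < 110
Round 2 — Fenton defaults.
  Elm: +35 → 115 ≥ 110
Round 3 — Elm defaults.
  Dover: +30 → 110 < 120
No further defaults.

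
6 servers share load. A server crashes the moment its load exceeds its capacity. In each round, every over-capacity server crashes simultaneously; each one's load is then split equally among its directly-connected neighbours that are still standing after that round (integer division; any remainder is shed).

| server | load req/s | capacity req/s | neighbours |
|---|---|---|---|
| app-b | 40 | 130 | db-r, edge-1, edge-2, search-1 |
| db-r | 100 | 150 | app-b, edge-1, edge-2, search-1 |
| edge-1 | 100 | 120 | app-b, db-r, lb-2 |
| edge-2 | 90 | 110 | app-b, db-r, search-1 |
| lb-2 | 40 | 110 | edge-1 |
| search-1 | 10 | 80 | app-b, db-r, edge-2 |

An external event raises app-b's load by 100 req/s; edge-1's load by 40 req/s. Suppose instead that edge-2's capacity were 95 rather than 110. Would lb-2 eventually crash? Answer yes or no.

no

With edge-2's capacity at 95:
Round 1 — app-b at 140 > 130; edge-1 at 140 > 120. app-b, edge-1 crash.
  app-b sheds 140 req/s to db-r, edge-2, search-1: 46 each (2 lost).
    db-r: 100+46 = 146 ≤ 150
    edge-2: 90+46 = 136 > 95
    search-1: 10+46 = 56 ≤ 80
  edge-1 sheds 140 req/s to db-r, lb-2: 70 each.
    db-r: 146+70 = 216 > 150
    lb-2: 40+70 = 110 ≤ 110
Round 2 — db-r, edge-2 crash.
  db-r sheds 216 req/s to search-1: 216 each.
    search-1: 56+216 = 272 > 80
  edge-2 sheds 136 req/s to search-1: 136 each.
    search-1: 272+136 = 408 > 80
Round 3 — search-1 crashes.
  search-1 sheds 408 req/s: no online neighbours, lost.
No further crashes.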